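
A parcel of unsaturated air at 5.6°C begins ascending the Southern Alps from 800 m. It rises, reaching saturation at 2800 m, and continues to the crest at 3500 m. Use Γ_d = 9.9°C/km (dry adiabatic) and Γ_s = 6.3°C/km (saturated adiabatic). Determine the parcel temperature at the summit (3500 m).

-18.61°C

800 → 2800 m (dry, 9.9°C/km): ΔT = -9.9 × 2 = -19.8°C → T = -14.2°C
2800 → 3500 m (saturated, 6.3°C/km): ΔT = -6.3 × 0.7 = -4.41°C → T = -18.61°C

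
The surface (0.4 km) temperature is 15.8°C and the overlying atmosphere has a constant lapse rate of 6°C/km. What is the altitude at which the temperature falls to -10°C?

Height above start = (15.8 − (-10)) / 6 = 4.3 km
Altitude = 400 m + 4300 m = 4700 m

4.7 km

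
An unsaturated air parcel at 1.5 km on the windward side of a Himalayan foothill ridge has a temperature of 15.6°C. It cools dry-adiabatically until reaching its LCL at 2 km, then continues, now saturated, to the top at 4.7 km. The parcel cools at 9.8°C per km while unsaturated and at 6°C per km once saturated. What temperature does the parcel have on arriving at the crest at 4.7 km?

Dry to 2000 m: -9.8 × 0.5 km = -4.9°C, so T = 10.7°C.
Saturated to 4700 m: -6 × 2.7 km = -16.2°C, so T = -5.5°C.

-5.5°C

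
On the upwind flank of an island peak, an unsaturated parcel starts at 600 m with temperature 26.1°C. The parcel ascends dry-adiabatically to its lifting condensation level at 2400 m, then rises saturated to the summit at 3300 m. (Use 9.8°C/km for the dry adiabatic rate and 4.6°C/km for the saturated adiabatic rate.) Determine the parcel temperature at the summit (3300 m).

4.32°C

600 → 2400 m (dry, 9.8°C/km): ΔT = -9.8 × 1.8 = -17.64°C → T = 8.46°C
2400 → 3300 m (saturated, 4.6°C/km): ΔT = -4.6 × 0.9 = -4.14°C → T = 4.32°C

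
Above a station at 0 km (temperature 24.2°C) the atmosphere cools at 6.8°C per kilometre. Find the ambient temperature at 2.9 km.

4.48°C

Environmental to 2900 m: -6.8 × 2.9 km = -19.72°C, so T = 4.48°C.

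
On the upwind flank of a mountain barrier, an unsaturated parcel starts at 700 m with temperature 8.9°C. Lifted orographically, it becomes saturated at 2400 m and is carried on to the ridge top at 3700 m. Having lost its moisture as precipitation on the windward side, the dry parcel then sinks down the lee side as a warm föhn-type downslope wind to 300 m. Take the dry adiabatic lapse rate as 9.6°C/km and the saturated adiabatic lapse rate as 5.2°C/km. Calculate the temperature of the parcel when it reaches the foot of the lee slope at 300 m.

700–2400 m, dry: Δz = 1.7 km ⇒ ΔT = -16.32°C; T = -7.42°C
2400–3700 m, saturated: Δz = 1.3 km ⇒ ΔT = -6.76°C; T = -14.18°C
3700–300 m, dry descent: Δz = 3.4 km ⇒ ΔT = +32.64°C; T = 18.46°C

18.46°C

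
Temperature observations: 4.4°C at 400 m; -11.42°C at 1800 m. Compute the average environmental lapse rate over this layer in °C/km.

Γ = −ΔT/Δz = (4.4 − (-11.42)) / (1800 − 400) m
  = 15.82°C / 1.4 km = 11.3°C/km

11.3°C/km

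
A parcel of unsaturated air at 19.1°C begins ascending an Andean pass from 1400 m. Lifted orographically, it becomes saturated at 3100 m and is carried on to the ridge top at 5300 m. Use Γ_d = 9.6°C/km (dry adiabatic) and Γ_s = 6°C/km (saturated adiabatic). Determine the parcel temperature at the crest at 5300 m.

-10.42°C

1400 → 3100 m (dry, 9.6°C/km): ΔT = -9.6 × 1.7 = -16.32°C → T = 2.78°C
3100 → 5300 m (saturated, 6°C/km): ΔT = -6 × 2.2 = -13.2°C → T = -10.42°C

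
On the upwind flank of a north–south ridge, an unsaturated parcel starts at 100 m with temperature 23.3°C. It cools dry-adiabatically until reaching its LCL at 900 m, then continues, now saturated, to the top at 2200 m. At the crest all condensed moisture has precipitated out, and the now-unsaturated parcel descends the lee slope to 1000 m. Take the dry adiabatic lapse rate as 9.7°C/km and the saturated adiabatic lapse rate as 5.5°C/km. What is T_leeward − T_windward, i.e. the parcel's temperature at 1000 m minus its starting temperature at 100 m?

-3.27°C

From 100 m to 900 m (dry): cools by 9.7 × 0.8 = 7.76°C, giving 15.54°C.
From 900 m to 2200 m (saturated): cools by 5.5 × 1.3 = 7.15°C, giving 8.39°C.
From 2200 m to 1000 m (dry descent): warms by 9.7 × 1.2 = 11.64°C, giving 20.03°C.
Net change vs windward start: 20.03 − 23.3 = -3.27°C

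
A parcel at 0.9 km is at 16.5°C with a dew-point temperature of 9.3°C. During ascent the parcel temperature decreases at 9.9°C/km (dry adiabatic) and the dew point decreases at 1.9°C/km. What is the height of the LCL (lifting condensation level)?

1.8 km

T and T_d converge at 9.9 − 1.9 = 8°C per km
Height above start = (16.5 − 9.3) / 8 = 0.9 km
LCL altitude = 900 m + 900 m = 1800 m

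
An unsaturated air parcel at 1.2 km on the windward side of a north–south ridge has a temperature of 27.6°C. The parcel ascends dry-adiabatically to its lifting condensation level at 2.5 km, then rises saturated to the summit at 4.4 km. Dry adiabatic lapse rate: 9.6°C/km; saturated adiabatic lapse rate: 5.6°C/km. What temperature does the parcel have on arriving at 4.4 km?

From 1200 m to 2500 m (dry): cools by 9.6 × 1.3 = 12.48°C, giving 15.12°C.
From 2500 m to 4400 m (saturated): cools by 5.6 × 1.9 = 10.64°C, giving 4.48°C.

4.48°C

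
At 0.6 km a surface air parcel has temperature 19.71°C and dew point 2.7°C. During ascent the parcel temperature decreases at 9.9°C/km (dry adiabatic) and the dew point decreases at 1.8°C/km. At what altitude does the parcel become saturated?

2.7 km

T and T_d converge at 9.9 − 1.8 = 8.1°C per km
Height above start = (19.71 − 2.7) / 8.1 = 2.1 km
LCL altitude = 600 m + 2100 m = 2700 m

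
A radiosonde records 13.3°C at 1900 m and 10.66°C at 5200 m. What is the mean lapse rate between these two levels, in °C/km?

Γ = −ΔT/Δz = (13.3 − 10.66) / (5200 − 1900) m
  = 2.64°C / 3.3 km = 0.8°C/km

0.8°C/km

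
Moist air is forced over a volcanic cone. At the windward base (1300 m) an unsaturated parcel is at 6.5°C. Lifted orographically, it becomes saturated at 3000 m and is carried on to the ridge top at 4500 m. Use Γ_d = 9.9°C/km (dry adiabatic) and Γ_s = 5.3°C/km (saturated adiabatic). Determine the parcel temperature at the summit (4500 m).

-18.28°C

From 1300 m to 3000 m (dry): cools by 9.9 × 1.7 = 16.83°C, giving -10.33°C.
From 3000 m to 4500 m (saturated): cools by 5.3 × 1.5 = 7.95°C, giving -18.28°C.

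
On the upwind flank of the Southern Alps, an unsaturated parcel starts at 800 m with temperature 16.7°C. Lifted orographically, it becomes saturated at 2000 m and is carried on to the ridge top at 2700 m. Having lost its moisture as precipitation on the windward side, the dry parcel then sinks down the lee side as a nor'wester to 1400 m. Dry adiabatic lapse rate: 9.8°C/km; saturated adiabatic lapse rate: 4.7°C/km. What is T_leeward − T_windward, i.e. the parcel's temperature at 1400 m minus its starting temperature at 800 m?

-2.31°C

800–2000 m, dry: Δz = 1.2 km ⇒ ΔT = -11.76°C; T = 4.94°C
2000–2700 m, saturated: Δz = 0.7 km ⇒ ΔT = -3.29°C; T = 1.65°C
2700–1400 m, dry descent: Δz = 1.3 km ⇒ ΔT = +12.74°C; T = 14.39°C
Net change vs windward start: 14.39 − 16.7 = -2.31°C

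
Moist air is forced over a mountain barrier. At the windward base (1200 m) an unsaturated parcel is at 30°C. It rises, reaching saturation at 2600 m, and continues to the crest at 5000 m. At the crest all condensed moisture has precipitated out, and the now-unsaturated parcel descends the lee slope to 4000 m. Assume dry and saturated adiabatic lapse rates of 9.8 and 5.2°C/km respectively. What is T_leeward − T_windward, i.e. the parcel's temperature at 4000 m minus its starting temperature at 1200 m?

-16.4°C

From 1200 m to 2600 m (dry): cools by 9.8 × 1.4 = 13.72°C, giving 16.28°C.
From 2600 m to 5000 m (saturated): cools by 5.2 × 2.4 = 12.48°C, giving 3.8°C.
From 5000 m to 4000 m (dry descent): warms by 9.8 × 1 = 9.8°C, giving 13.6°C.
Net change vs windward start: 13.6 − 30 = -16.4°C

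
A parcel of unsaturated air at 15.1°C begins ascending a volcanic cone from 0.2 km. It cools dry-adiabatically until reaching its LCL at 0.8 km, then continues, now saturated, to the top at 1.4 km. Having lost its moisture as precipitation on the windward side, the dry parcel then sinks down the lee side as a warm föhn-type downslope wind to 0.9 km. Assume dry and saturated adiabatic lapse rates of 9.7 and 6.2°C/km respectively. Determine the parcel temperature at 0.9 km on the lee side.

200 → 800 m (dry, 9.7°C/km): ΔT = -9.7 × 0.6 = -5.82°C → T = 9.28°C
800 → 1400 m (saturated, 6.2°C/km): ΔT = -6.2 × 0.6 = -3.72°C → T = 5.56°C
1400 → 900 m (dry descent, 9.7°C/km): ΔT = +9.7 × 0.5 = +4.85°C → T = 10.41°C

10.41°C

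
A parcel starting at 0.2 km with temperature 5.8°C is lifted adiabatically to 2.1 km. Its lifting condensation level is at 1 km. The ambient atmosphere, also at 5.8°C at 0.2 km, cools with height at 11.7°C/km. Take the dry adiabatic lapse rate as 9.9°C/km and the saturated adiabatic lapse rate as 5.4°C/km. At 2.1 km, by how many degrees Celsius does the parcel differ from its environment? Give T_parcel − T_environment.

Parcel:
  From 200 m to 1000 m (dry): cools by 9.9 × 0.8 = 7.92°C, giving -2.12°C.
  From 1000 m to 2100 m (saturated): cools by 5.4 × 1.1 = 5.94°C, giving -8.06°C.
Environment:
  From 200 m to 2100 m (environment): cools by 11.7 × 1.9 = 22.23°C, giving -16.43°C.
T_parcel − T_env = -8.06 − (-16.43) = +8.37°C

+8.37°C (parcel warmer than environment)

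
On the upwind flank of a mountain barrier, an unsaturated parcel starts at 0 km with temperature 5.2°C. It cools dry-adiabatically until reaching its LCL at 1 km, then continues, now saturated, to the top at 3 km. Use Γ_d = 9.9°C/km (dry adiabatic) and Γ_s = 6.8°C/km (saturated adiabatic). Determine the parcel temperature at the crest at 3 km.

Dry to 1000 m: -9.9 × 1 km = -9.9°C, so T = -4.7°C.
Saturated to 3000 m: -6.8 × 2 km = -13.6°C, so T = -18.3°C.

-18.3°C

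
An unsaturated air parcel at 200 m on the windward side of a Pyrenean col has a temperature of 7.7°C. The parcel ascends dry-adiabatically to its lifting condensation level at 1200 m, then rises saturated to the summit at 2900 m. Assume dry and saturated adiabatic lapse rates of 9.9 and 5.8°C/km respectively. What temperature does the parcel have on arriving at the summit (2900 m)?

-12.06°C

200 → 1200 m (dry, 9.9°C/km): ΔT = -9.9 × 1 = -9.9°C → T = -2.2°C
1200 → 2900 m (saturated, 5.8°C/km): ΔT = -5.8 × 1.7 = -9.86°C → T = -12.06°C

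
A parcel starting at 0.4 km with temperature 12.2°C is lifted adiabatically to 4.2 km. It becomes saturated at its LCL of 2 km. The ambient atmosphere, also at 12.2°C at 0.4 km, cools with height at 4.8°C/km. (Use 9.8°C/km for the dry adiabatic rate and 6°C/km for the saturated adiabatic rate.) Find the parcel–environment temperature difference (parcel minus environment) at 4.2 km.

Parcel:
  400–2000 m, dry: Δz = 1.6 km ⇒ ΔT = -15.68°C; T = -3.48°C
  2000–4200 m, saturated: Δz = 2.2 km ⇒ ΔT = -13.2°C; T = -16.68°C
Environment:
  400–4200 m, environment: Δz = 3.8 km ⇒ ΔT = -18.24°C; T = -6.04°C
T_parcel − T_env = -16.68 − (-6.04) = -10.64°C

-10.64°C (parcel cooler than environment)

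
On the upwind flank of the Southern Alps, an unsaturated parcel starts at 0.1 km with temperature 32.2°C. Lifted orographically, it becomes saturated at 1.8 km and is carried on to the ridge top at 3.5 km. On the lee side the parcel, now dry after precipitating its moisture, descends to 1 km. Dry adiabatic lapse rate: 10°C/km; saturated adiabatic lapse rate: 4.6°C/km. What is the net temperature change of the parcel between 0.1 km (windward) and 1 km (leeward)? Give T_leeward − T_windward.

+0.18°C

100 → 1800 m (dry, 10°C/km): ΔT = -10 × 1.7 = -17°C → T = 15.2°C
1800 → 3500 m (saturated, 4.6°C/km): ΔT = -4.6 × 1.7 = -7.82°C → T = 7.38°C
3500 → 1000 m (dry descent, 10°C/km): ΔT = +10 × 2.5 = +25°C → T = 32.38°C
Net change vs windward start: 32.38 − 32.2 = +0.18°C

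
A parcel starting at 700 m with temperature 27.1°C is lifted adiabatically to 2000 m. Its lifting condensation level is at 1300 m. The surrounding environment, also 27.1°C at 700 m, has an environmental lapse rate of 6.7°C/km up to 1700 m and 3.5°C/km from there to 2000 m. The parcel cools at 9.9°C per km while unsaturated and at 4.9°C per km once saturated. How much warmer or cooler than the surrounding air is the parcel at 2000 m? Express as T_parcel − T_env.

Parcel:
  700 → 1300 m (dry, 9.9°C/km): ΔT = -9.9 × 0.6 = -5.94°C → T = 21.16°C
  1300 → 2000 m (saturated, 4.9°C/km): ΔT = -4.9 × 0.7 = -3.43°C → T = 17.73°C
Environment:
  700 → 1700 m (environment, lower layer, 6.7°C/km): ΔT = -6.7 × 1 = -6.7°C → T = 20.4°C
  1700 → 2000 m (environment, upper layer, 3.5°C/km): ΔT = -3.5 × 0.3 = -1.05°C → T = 19.35°C
T_parcel − T_env = 17.73 − 19.35 = -1.62°C

-1.62°C (parcel cooler than environment)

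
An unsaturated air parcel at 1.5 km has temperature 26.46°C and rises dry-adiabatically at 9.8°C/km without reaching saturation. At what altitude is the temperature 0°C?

Height above start = (26.46 − 0) / 9.8 = 2.7 km
Altitude = 1500 m + 2700 m = 4200 m

4.2 km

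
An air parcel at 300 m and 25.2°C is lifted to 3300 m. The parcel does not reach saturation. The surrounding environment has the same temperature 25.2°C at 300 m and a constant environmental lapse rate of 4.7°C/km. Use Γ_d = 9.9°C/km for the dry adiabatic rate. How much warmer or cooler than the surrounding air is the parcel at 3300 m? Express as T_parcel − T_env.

Parcel:
  From 300 m to 3300 m (dry): cools by 9.9 × 3 = 29.7°C, giving -4.5°C.
Environment:
  From 300 m to 3300 m (environment): cools by 4.7 × 3 = 14.1°C, giving 11.1°C.
T_parcel − T_env = -4.5 − 11.1 = -15.6°C

-15.6°C (parcel cooler than environment)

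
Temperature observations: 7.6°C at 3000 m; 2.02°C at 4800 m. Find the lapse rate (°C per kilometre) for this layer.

Γ = −ΔT/Δz = (7.6 − 2.02) / (4800 − 3000) m
  = 5.58°C / 1.8 km = 3.1°C/km

3.1°C/km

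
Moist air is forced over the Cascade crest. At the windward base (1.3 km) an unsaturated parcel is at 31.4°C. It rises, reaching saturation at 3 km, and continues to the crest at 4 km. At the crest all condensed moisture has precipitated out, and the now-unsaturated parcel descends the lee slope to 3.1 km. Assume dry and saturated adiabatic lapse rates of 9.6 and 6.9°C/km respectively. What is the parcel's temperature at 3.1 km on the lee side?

16.82°C

Dry to 3000 m: -9.6 × 1.7 km = -16.32°C, so T = 15.08°C.
Saturated to 4000 m: -6.9 × 1 km = -6.9°C, so T = 8.18°C.
Dry descent to 3100 m: +9.6 × 0.9 km = +8.64°C, so T = 16.82°C.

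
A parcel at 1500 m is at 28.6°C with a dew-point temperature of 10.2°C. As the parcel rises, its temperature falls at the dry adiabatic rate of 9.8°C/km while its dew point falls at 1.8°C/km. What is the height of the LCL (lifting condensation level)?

T and T_d converge at 9.8 − 1.8 = 8°C per km
Height above start = (28.6 − 10.2) / 8 = 2.3 km
LCL altitude = 1500 m + 2300 m = 3800 m

3800 m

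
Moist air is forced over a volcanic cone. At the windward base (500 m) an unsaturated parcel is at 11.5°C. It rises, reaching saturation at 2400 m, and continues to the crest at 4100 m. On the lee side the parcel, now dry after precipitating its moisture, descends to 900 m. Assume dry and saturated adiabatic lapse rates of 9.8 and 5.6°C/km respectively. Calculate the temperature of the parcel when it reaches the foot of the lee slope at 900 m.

From 500 m to 2400 m (dry): cools by 9.8 × 1.9 = 18.62°C, giving -7.12°C.
From 2400 m to 4100 m (saturated): cools by 5.6 × 1.7 = 9.52°C, giving -16.64°C.
From 4100 m to 900 m (dry descent): warms by 9.8 × 3.2 = 31.36°C, giving 14.72°C.

14.72°C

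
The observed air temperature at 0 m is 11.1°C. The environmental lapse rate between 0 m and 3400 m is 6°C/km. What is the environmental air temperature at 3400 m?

0–3400 m, environmental: Δz = 3.4 km ⇒ ΔT = -20.4°C; T = -9.3°C

-9.3°C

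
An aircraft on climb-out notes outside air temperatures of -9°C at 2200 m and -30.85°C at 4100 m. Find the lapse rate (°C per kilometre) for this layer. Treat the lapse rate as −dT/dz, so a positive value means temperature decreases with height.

Γ = −ΔT/Δz = (-9 − (-30.85)) / (4100 − 2200) m
  = 21.85°C / 1.9 km = 11.5°C/km

11.5°C/km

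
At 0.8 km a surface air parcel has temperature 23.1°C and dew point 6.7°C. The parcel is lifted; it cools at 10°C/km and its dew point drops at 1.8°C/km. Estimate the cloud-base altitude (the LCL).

2.8 km

T and T_d converge at 10 − 1.8 = 8.2°C per km
Height above start = (23.1 − 6.7) / 8.2 = 2 km
LCL altitude = 800 m + 2000 m = 2800 m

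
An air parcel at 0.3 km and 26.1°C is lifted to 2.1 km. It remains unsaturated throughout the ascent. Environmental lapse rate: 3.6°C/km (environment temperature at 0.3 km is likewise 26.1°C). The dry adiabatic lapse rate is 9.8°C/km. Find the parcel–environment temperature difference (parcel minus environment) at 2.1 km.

Parcel:
  Dry to 2100 m: -9.8 × 1.8 km = -17.64°C, so T = 8.46°C.
Environment:
  Environment to 2100 m: -3.6 × 1.8 km = -6.48°C, so T = 19.62°C.
T_parcel − T_env = 8.46 − 19.62 = -11.16°C

-11.16°C (parcel cooler than environment)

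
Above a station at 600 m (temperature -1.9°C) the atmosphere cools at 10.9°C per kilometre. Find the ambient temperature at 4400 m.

-43.32°C

600–4400 m, environmental: Δz = 3.8 km ⇒ ΔT = -41.42°C; T = -43.32°C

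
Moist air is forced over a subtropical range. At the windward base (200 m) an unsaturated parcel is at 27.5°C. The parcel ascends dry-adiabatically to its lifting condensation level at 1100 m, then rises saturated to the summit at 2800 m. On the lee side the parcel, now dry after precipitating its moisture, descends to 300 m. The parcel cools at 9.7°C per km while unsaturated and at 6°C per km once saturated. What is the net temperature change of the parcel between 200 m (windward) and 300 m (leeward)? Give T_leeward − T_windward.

+5.32°C

From 200 m to 1100 m (dry): cools by 9.7 × 0.9 = 8.73°C, giving 18.77°C.
From 1100 m to 2800 m (saturated): cools by 6 × 1.7 = 10.2°C, giving 8.57°C.
From 2800 m to 300 m (dry descent): warms by 9.7 × 2.5 = 24.25°C, giving 32.82°C.
Net change vs windward start: 32.82 − 27.5 = +5.32°C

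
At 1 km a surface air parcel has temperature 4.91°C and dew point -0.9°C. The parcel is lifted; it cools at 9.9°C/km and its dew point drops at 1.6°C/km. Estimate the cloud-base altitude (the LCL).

T and T_d converge at 9.9 − 1.6 = 8.3°C per km
Height above start = (4.91 − (-0.9)) / 8.3 = 0.7 km
LCL altitude = 1000 m + 700 m = 1700 m

1.7 km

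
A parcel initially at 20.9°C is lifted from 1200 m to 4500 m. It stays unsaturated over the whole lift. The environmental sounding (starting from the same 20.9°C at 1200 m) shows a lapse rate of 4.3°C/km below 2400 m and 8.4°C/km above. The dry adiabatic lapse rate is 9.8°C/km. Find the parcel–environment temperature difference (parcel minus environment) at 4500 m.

-9.54°C (parcel cooler than environment)

Parcel:
  Dry to 4500 m: -9.8 × 3.3 km = -32.34°C, so T = -11.44°C.
Environment:
  Environment, lower layer to 2400 m: -4.3 × 1.2 km = -5.16°C, so T = 15.74°C.
  Environment, upper layer to 4500 m: -8.4 × 2.1 km = -17.64°C, so T = -1.9°C.
T_parcel − T_env = -11.44 − (-1.9) = -9.54°C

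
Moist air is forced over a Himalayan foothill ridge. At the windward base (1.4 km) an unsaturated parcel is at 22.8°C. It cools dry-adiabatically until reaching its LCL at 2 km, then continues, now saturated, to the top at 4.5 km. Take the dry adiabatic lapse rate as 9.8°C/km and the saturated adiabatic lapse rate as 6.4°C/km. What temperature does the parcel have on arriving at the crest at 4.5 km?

0.92°C

1400 → 2000 m (dry, 9.8°C/km): ΔT = -9.8 × 0.6 = -5.88°C → T = 16.92°C
2000 → 4500 m (saturated, 6.4°C/km): ΔT = -6.4 × 2.5 = -16°C → T = 0.92°C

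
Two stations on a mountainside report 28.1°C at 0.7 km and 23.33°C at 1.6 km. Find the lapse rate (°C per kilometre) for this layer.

5.3°C/km

Γ = −ΔT/Δz = (28.1 − 23.33) / (1600 − 700) m
  = 4.77°C / 0.9 km = 5.3°C/km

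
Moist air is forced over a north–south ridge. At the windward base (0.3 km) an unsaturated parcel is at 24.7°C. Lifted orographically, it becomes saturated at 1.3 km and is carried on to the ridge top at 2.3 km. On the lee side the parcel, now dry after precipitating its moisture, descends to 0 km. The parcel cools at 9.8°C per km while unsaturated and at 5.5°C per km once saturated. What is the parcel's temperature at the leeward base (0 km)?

Dry to 1300 m: -9.8 × 1 km = -9.8°C, so T = 14.9°C.
Saturated to 2300 m: -5.5 × 1 km = -5.5°C, so T = 9.4°C.
Dry descent to 0 m: +9.8 × 2.3 km = +22.54°C, so T = 31.94°C.

31.94°C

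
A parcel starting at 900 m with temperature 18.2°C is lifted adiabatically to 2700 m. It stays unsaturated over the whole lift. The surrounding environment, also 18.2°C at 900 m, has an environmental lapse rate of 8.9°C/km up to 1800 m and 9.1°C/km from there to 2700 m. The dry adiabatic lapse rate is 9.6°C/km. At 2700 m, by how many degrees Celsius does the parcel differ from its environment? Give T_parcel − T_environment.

-1.08°C (parcel cooler than environment)

Parcel:
  900 → 2700 m (dry, 9.6°C/km): ΔT = -9.6 × 1.8 = -17.28°C → T = 0.92°C
Environment:
  900 → 1800 m (environment, lower layer, 8.9°C/km): ΔT = -8.9 × 0.9 = -8.01°C → T = 10.19°C
  1800 → 2700 m (environment, upper layer, 9.1°C/km): ΔT = -9.1 × 0.9 = -8.19°C → T = 2°C
T_parcel − T_env = 0.92 − 2 = -1.08°C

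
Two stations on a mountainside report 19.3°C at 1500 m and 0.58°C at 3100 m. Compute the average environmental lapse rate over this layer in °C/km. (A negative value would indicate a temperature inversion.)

Γ = −ΔT/Δz = (19.3 − 0.58) / (3100 − 1500) m
  = 18.72°C / 1.6 km = 11.7°C/km

11.7°C/km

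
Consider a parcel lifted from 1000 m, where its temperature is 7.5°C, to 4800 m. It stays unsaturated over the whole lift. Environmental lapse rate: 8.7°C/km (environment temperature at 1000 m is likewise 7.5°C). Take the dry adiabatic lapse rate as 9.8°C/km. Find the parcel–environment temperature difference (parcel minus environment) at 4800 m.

-4.18°C (parcel cooler than environment)

Parcel:
  1000–4800 m, dry: Δz = 3.8 km ⇒ ΔT = -37.24°C; T = -29.74°C
Environment:
  1000–4800 m, environment: Δz = 3.8 km ⇒ ΔT = -33.06°C; T = -25.56°C
T_parcel − T_env = -29.74 − (-25.56) = -4.18°C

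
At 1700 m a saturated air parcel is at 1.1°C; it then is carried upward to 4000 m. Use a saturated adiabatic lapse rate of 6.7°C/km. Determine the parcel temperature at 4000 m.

Saturated adiabatic to 4000 m: -6.7 × 2.3 km = -15.41°C, so T = -14.31°C.

-14.31°C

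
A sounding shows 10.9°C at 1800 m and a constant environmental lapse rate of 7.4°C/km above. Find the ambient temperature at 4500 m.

-9.08°C

Environmental to 4500 m: -7.4 × 2.7 km = -19.98°C, so T = -9.08°C.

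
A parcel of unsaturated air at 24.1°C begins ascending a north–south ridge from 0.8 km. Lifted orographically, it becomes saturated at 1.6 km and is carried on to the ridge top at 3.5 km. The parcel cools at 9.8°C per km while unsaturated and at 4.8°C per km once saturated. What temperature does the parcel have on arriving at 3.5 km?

7.14°C

800–1600 m, dry: Δz = 0.8 km ⇒ ΔT = -7.84°C; T = 16.26°C
1600–3500 m, saturated: Δz = 1.9 km ⇒ ΔT = -9.12°C; T = 7.14°C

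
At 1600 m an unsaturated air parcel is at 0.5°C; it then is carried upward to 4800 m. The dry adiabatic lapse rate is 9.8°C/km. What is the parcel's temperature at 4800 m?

From 1600 m to 4800 m (dry adiabatic): cools by 9.8 × 3.2 = 31.36°C, giving -30.86°C.

-30.86°C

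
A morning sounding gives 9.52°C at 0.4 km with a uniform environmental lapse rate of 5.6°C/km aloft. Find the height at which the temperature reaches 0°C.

Height above start = (9.52 − 0) / 5.6 = 1.7 km
Altitude = 400 m + 1700 m = 2100 m

2.1 km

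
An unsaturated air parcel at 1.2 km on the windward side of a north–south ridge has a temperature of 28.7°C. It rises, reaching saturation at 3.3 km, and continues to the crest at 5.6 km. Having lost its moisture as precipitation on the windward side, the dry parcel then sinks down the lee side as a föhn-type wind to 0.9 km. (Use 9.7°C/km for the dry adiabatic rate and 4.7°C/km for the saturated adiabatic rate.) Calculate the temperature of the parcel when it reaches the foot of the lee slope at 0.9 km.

From 1200 m to 3300 m (dry): cools by 9.7 × 2.1 = 20.37°C, giving 8.33°C.
From 3300 m to 5600 m (saturated): cools by 4.7 × 2.3 = 10.81°C, giving -2.48°C.
From 5600 m to 900 m (dry descent): warms by 9.7 × 4.7 = 45.59°C, giving 43.11°C.

43.11°C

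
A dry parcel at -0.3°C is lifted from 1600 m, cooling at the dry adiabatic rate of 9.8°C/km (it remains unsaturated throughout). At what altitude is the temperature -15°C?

3100 m

Height above start = (-0.3 − (-15)) / 9.8 = 1.5 km
Altitude = 1600 m + 1500 m = 3100 m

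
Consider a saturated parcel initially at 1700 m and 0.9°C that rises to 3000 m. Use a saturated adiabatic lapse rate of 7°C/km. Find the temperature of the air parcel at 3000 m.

Saturated adiabatic to 3000 m: -7 × 1.3 km = -9.1°C, so T = -8.2°C.

-8.2°C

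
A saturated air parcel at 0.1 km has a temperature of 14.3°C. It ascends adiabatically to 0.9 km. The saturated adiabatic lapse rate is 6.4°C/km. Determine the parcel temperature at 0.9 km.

From 100 m to 900 m (saturated adiabatic): cools by 6.4 × 0.8 = 5.12°C, giving 9.18°C.

9.18°C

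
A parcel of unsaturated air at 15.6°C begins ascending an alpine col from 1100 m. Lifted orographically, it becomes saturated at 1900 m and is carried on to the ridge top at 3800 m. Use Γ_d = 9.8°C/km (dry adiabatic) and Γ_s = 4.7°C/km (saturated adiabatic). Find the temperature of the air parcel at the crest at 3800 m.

Dry to 1900 m: -9.8 × 0.8 km = -7.84°C, so T = 7.76°C.
Saturated to 3800 m: -4.7 × 1.9 km = -8.93°C, so T = -1.17°C.

-1.17°C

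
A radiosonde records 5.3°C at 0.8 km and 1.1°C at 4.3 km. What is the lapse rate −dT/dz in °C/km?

Γ = −ΔT/Δz = (5.3 − 1.1) / (4300 − 800) m
  = 4.2°C / 3.5 km = 1.2°C/km

1.2°C/km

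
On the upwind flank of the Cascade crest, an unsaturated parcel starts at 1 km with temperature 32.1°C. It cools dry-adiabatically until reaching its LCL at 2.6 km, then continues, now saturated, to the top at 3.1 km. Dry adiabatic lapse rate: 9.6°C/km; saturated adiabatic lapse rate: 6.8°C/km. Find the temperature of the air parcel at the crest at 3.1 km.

13.34°C

From 1000 m to 2600 m (dry): cools by 9.6 × 1.6 = 15.36°C, giving 16.74°C.
From 2600 m to 3100 m (saturated): cools by 6.8 × 0.5 = 3.4°C, giving 13.34°C.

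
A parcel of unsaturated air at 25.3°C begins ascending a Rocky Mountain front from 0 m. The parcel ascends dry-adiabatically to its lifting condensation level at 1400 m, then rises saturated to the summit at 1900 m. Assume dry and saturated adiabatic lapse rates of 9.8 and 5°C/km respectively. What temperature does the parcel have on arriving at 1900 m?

0 → 1400 m (dry, 9.8°C/km): ΔT = -9.8 × 1.4 = -13.72°C → T = 11.58°C
1400 → 1900 m (saturated, 5°C/km): ΔT = -5 × 0.5 = -2.5°C → T = 9.08°C

9.08°C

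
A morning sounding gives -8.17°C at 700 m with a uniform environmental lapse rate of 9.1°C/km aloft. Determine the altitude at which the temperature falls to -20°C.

Height above start = (-8.17 − (-20)) / 9.1 = 1.3 km
Altitude = 700 m + 1300 m = 2000 m

2000 m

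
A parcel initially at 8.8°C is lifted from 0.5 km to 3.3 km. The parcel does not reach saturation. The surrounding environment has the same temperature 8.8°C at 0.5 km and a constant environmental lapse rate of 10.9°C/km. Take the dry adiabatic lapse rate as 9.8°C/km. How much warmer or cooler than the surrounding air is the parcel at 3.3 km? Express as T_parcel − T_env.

+3.08°C (parcel warmer than environment)

Parcel:
  Dry to 3300 m: -9.8 × 2.8 km = -27.44°C, so T = -18.64°C.
Environment:
  Environment to 3300 m: -10.9 × 2.8 km = -30.52°C, so T = -21.72°C.
T_parcel − T_env = -18.64 − (-21.72) = +3.08°C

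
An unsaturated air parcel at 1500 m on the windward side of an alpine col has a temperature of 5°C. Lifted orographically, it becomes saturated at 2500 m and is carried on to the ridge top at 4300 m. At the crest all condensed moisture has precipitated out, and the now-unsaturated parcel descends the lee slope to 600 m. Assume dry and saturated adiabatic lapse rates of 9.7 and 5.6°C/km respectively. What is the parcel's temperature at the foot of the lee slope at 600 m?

Dry to 2500 m: -9.7 × 1 km = -9.7°C, so T = -4.7°C.
Saturated to 4300 m: -5.6 × 1.8 km = -10.08°C, so T = -14.78°C.
Dry descent to 600 m: +9.7 × 3.7 km = +35.89°C, so T = 21.11°C.

21.11°C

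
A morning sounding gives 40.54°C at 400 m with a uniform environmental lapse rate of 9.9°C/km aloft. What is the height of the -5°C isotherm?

5000 m

Height above start = (40.54 − (-5)) / 9.9 = 4.6 km
Altitude = 400 m + 4600 m = 5000 m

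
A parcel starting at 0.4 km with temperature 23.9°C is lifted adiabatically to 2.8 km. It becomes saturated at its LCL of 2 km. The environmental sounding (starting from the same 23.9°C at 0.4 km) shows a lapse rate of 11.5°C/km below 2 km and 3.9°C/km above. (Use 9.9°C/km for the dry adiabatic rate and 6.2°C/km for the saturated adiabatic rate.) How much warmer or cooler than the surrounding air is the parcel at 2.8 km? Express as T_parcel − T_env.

Parcel:
  Dry to 2000 m: -9.9 × 1.6 km = -15.84°C, so T = 8.06°C.
  Saturated to 2800 m: -6.2 × 0.8 km = -4.96°C, so T = 3.1°C.
Environment:
  Environment, lower layer to 2000 m: -11.5 × 1.6 km = -18.4°C, so T = 5.5°C.
  Environment, upper layer to 2800 m: -3.9 × 0.8 km = -3.12°C, so T = 2.38°C.
T_parcel − T_env = 3.1 − 2.38 = +0.72°C

+0.72°C (parcel warmer than environment)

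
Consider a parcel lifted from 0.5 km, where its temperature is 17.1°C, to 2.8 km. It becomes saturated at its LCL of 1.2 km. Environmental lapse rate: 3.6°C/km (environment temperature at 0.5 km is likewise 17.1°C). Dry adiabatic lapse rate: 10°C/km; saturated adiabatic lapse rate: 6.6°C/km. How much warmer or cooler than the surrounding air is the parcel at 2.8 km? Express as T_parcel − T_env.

Parcel:
  500 → 1200 m (dry, 10°C/km): ΔT = -10 × 0.7 = -7°C → T = 10.1°C
  1200 → 2800 m (saturated, 6.6°C/km): ΔT = -6.6 × 1.6 = -10.56°C → T = -0.46°C
Environment:
  500 → 2800 m (environment, 3.6°C/km): ΔT = -3.6 × 2.3 = -8.28°C → T = 8.82°C
T_parcel − T_env = -0.46 − 8.82 = -9.28°C

-9.28°C (parcel cooler than environment)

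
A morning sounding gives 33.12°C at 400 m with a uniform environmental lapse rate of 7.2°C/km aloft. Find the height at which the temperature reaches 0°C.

5000 m

Height above start = (33.12 − 0) / 7.2 = 4.6 km
Altitude = 400 m + 4600 m = 5000 m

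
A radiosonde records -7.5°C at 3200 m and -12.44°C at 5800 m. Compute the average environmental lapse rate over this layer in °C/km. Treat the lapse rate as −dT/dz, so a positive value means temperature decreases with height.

1.9°C/km

Γ = −ΔT/Δz = (-7.5 − (-12.44)) / (5800 − 3200) m
  = 4.94°C / 2.6 km = 1.9°C/km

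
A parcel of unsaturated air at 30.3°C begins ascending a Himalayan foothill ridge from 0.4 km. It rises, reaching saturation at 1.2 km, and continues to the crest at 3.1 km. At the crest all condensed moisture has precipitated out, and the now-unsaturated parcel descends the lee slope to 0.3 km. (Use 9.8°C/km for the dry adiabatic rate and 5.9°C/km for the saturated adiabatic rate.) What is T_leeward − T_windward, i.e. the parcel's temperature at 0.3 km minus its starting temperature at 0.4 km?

400 → 1200 m (dry, 9.8°C/km): ΔT = -9.8 × 0.8 = -7.84°C → T = 22.46°C
1200 → 3100 m (saturated, 5.9°C/km): ΔT = -5.9 × 1.9 = -11.21°C → T = 11.25°C
3100 → 300 m (dry descent, 9.8°C/km): ΔT = +9.8 × 2.8 = +27.44°C → T = 38.69°C
Net change vs windward start: 38.69 − 30.3 = +8.39°C

+8.39°C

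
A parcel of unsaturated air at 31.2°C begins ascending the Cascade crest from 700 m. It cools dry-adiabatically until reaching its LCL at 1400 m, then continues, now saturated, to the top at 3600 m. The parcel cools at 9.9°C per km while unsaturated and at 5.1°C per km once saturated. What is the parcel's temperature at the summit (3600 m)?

From 700 m to 1400 m (dry): cools by 9.9 × 0.7 = 6.93°C, giving 24.27°C.
From 1400 m to 3600 m (saturated): cools by 5.1 × 2.2 = 11.22°C, giving 13.05°C.

13.05°C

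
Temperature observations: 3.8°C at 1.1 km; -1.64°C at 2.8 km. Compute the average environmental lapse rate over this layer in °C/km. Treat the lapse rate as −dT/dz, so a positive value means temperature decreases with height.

3.2°C/km

Γ = −ΔT/Δz = (3.8 − (-1.64)) / (2800 − 1100) m
  = 5.44°C / 1.7 km = 3.2°C/km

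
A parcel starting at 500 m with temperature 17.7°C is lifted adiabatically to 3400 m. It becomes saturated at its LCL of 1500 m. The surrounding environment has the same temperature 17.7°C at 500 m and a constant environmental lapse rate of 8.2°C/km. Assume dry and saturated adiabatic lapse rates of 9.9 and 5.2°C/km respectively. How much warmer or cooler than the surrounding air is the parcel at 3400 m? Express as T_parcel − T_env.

Parcel:
  500 → 1500 m (dry, 9.9°C/km): ΔT = -9.9 × 1 = -9.9°C → T = 7.8°C
  1500 → 3400 m (saturated, 5.2°C/km): ΔT = -5.2 × 1.9 = -9.88°C → T = -2.08°C
Environment:
  500 → 3400 m (environment, 8.2°C/km): ΔT = -8.2 × 2.9 = -23.78°C → T = -6.08°C
T_parcel − T_env = -2.08 − (-6.08) = +4°C

+4°C (parcel warmer than environment)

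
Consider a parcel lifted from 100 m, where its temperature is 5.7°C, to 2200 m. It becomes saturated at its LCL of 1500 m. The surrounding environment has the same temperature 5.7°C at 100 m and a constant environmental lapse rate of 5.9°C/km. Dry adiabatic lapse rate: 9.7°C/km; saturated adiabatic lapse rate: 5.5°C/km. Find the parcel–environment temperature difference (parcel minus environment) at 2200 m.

Parcel:
  100–1500 m, dry: Δz = 1.4 km ⇒ ΔT = -13.58°C; T = -7.88°C
  1500–2200 m, saturated: Δz = 0.7 km ⇒ ΔT = -3.85°C; T = -11.73°C
Environment:
  100–2200 m, environment: Δz = 2.1 km ⇒ ΔT = -12.39°C; T = -6.69°C
T_parcel − T_env = -11.73 − (-6.69) = -5.04°C

-5.04°C (parcel cooler than environment)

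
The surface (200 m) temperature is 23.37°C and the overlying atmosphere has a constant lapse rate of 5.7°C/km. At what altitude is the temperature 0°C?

4300 m

Height above start = (23.37 − 0) / 5.7 = 4.1 km
Altitude = 200 m + 4100 m = 4300 m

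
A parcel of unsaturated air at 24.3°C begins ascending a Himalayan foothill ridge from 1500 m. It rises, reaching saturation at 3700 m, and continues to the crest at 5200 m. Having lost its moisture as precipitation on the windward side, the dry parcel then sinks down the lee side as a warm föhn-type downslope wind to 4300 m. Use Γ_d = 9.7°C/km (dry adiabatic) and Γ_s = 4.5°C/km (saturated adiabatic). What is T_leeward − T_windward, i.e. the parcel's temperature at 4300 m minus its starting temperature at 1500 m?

-19.36°C

1500 → 3700 m (dry, 9.7°C/km): ΔT = -9.7 × 2.2 = -21.34°C → T = 2.96°C
3700 → 5200 m (saturated, 4.5°C/km): ΔT = -4.5 × 1.5 = -6.75°C → T = -3.79°C
5200 → 4300 m (dry descent, 9.7°C/km): ΔT = +9.7 × 0.9 = +8.73°C → T = 4.94°C
Net change vs windward start: 4.94 − 24.3 = -19.36°C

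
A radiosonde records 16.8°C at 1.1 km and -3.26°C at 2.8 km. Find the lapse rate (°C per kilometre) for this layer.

Γ = −ΔT/Δz = (16.8 − (-3.26)) / (2800 − 1100) m
  = 20.06°C / 1.7 km = 11.8°C/km

11.8°C/km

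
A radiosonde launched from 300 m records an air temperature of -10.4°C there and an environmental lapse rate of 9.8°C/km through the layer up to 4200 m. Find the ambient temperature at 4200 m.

From 300 m to 4200 m (environmental): cools by 9.8 × 3.9 = 38.22°C, giving -48.62°C.

-48.62°C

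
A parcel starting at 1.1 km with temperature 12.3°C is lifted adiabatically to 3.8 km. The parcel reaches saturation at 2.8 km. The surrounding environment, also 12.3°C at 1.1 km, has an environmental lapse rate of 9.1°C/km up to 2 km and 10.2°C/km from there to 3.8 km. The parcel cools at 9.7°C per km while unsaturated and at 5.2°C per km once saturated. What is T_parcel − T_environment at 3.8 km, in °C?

Parcel:
  From 1100 m to 2800 m (dry): cools by 9.7 × 1.7 = 16.49°C, giving -4.19°C.
  From 2800 m to 3800 m (saturated): cools by 5.2 × 1 = 5.2°C, giving -9.39°C.
Environment:
  From 1100 m to 2000 m (environment, lower layer): cools by 9.1 × 0.9 = 8.19°C, giving 4.11°C.
  From 2000 m to 3800 m (environment, upper layer): cools by 10.2 × 1.8 = 18.36°C, giving -14.25°C.
T_parcel − T_env = -9.39 − (-14.25) = +4.86°C

+4.86°C (parcel warmer than environment)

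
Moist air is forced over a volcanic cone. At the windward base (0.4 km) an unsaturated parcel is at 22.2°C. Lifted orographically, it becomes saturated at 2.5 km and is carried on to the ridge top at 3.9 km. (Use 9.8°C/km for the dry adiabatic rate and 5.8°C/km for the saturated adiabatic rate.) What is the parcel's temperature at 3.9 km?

400–2500 m, dry: Δz = 2.1 km ⇒ ΔT = -20.58°C; T = 1.62°C
2500–3900 m, saturated: Δz = 1.4 km ⇒ ΔT = -8.12°C; T = -6.5°C

-6.5°C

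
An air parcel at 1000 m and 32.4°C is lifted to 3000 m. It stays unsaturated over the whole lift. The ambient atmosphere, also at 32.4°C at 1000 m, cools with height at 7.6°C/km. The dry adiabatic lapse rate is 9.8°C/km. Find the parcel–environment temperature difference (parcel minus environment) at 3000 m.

Parcel:
  From 1000 m to 3000 m (dry): cools by 9.8 × 2 = 19.6°C, giving 12.8°C.
Environment:
  From 1000 m to 3000 m (environment): cools by 7.6 × 2 = 15.2°C, giving 17.2°C.
T_parcel − T_env = 12.8 − 17.2 = -4.4°C

-4.4°C (parcel cooler than environment)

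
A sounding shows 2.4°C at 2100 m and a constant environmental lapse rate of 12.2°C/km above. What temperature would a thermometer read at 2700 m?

Environmental to 2700 m: -12.2 × 0.6 km = -7.32°C, so T = -4.92°C.

-4.92°C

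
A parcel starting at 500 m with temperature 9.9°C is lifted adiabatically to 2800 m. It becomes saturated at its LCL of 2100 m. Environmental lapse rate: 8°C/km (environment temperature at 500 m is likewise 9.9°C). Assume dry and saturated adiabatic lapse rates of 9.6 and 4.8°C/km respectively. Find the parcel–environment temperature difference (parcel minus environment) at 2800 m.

Parcel:
  From 500 m to 2100 m (dry): cools by 9.6 × 1.6 = 15.36°C, giving -5.46°C.
  From 2100 m to 2800 m (saturated): cools by 4.8 × 0.7 = 3.36°C, giving -8.82°C.
Environment:
  From 500 m to 2800 m (environment): cools by 8 × 2.3 = 18.4°C, giving -8.5°C.
T_parcel − T_env = -8.82 − (-8.5) = -0.32°C

-0.32°C (parcel cooler than environment)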